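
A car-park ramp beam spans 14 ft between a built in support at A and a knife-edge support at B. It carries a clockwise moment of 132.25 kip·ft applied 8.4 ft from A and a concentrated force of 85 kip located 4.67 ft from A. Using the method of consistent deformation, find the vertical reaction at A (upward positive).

Release the roller at B. Primary structure: cantilever fixed at A.
Free-end deflection of the primary structure under the applied loading (downward +):
  clockwise couple 132.25 at a = 8.4: M₀a(2L − a)/(2EI) = 10887/EI
  point load 85 at a = 4.67: Pa²(3L − a)/(6EI) = 11533/EI
  δ_0 = 22420/EI
Flexibility coefficient — unit upward force at B: δ_{BB} = L³/(3EI) = 914.7/EI.
The prop prevents deflection at B: R_B = δ_0/δ_{BB} = 22420/914.7 = 24.51 kip.
Vertical equilibrium: R_A = ΣP − R_B = 85 − 24.51 = 60.49 kip.

R_A = 60.49 kip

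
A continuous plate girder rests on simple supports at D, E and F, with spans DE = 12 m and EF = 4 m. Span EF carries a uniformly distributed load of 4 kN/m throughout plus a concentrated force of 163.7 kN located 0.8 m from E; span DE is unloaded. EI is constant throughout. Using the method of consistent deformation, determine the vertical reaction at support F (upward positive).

R_F = 34.35 kN

Insert a hinge at E; M_E is the redundant, and each span becomes simply supported.
Discontinuity in slope at E on the released structure — sum the simple-span end rotations:
  span EF: UDL 4: wL³/(24EI) = 10.67/EI
  span EF: point load 163.7 at a = 0.8: Pab(L + b)/(6LEI) = 125.7/EI
  relative rotation θ_0 = (0 + 136.4)/EI = 136.4/EI
A unit hogging moment at E produces rotation L₁/(3EI) + L₂/(3EI) = 5.333/EI.
Compatibility: M_E·(L₁+L₂)/(3EI) = θ_0, giving M_E = 25.57 kN·m (hogging).
Span EF, ΣM about F: R_E^{EF}·4 = 555.8 + 25.57, so R_E^{EF} = 145.4 kN and R_F = 179.7 − 145.4 = 34.35 kN.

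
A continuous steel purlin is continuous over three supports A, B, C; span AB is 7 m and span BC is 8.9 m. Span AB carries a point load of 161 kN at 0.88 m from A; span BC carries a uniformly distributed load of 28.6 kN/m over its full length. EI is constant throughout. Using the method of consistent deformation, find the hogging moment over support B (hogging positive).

Release continuity at B by inserting a hinge; the redundant is the internal moment M_B. The primary structure is two simply-supported spans AB and BC.
Rotations at B on the released spans (each span's end-slope, ×1/EI):
  span AB: point load 161 at a = 0.88: Pab(L + a)/(6LEI) = 162.7/EI
  span BC: UDL 28.6: wL³/(24EI) = 840.1/EI
  relative rotation θ_0 = (162.7 + 840.1)/EI = 1003/EI
A unit hogging moment at B produces rotation L₁/(3EI) + L₂/(3EI) = 5.3/EI.
Compatibility: M_B·(L₁+L₂)/(3EI) = θ_0, giving M_B = 189.2 kN·m (hogging).

M_B = 189.2 kN·m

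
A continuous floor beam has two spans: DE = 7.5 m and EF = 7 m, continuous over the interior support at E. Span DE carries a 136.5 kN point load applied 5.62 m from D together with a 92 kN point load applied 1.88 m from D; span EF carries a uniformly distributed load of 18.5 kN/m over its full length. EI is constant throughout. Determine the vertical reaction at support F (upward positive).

Take M_E as the redundant. Released structure: two simple spans DE and EF with a hinge at E.
Rotations at E on the released spans (each span's end-slope, ×1/EI):
  span DE: point load 136.5 at a = 5.62: Pab(L + a)/(6LEI) = 420.5/EI
  span DE: point load 92 at a = 1.88: Pab(L + a)/(6LEI) = 202.6/EI
  span EF: UDL 18.5: wL³/(24EI) = 264.4/EI
  relative rotation θ_0 = (623.1 + 264.4)/EI = 887.5/EI
A unit hogging moment at E produces rotation L₁/(3EI) + L₂/(3EI) = 4.833/EI.
Slope continuity at E: θ_0 = M_E·4.833/EI, so M_E = 887.5/4.833 = 183.6 kN·m (hogging).
Span EF, ΣM about F: R_E^{EF}·7 = 453.2 + 183.6, so R_E^{EF} = 90.98 kN and R_F = 129.5 − 90.98 = 38.52 kN.

R_F = 38.52 kN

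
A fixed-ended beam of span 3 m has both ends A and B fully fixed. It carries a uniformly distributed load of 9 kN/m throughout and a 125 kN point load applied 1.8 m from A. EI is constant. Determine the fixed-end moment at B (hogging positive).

Release both end moments; the primary structure is a simply-supported span AB with redundants M_A and M_B.
End rotations of the released simple span under the applied load (×1/EI):
  at A: UDL 9: wL³/(24EI) = 10.12/EI
  at B: UDL 9: wL³/(24EI) = 10.12/EI
  at A: point load 125 at a = 1.8: Pab(L + b)/(6LEI) = 63/EI
  at B: point load 125 at a = 1.8: Pab(L + a)/(6LEI) = 72/EI
  θ_A0 = 73.12/EI,  θ_B0 = 82.12/EI
Flexibility coefficients: a unit moment at one end gives L/(3EI) there and L/(6EI) at the far end, so f₁₁ = f₂₂ = 1/EI and f₁₂ = f₂₁ = 0.5/EI.
Compatibility — zero rotation at each built-in end:
  1 M_A + 0.5 M_B = 73.12
  0.5 M_A + 1 M_B = 82.12
Solving the pair gives M_A = 42.75 kN·m and M_B = 60.75 kN·m (hogging).

M_B = 60.75 kN·m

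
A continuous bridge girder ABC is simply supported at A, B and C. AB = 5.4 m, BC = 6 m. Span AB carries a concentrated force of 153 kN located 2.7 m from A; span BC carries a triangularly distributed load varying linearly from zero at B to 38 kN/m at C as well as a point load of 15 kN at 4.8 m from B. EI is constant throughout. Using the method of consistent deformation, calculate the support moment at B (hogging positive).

Take M_B as the redundant. Released structure: two simple spans AB and BC with a hinge at B.
End slopes at the hinge B, treating each span as simply supported:
  span AB: point load 153 at a = 2.7: Pab(L + a)/(6LEI) = 278.8/EI
  span BC: triangular load, peak 38: 7w₀L³/(360EI) = 159.6/EI
  span BC: point load 15 at a = 4.8: Pab(L + b)/(6LEI) = 17.28/EI
  relative rotation θ_0 = (278.8 + 176.9)/EI = 455.7/EI
A unit hogging moment at B produces rotation L₁/(3EI) + L₂/(3EI) = 3.8/EI.
Compatibility: M_B·(L₁+L₂)/(3EI) = θ_0, giving M_B = 119.9 kN·m (hogging).

M_B = 119.9 kN·m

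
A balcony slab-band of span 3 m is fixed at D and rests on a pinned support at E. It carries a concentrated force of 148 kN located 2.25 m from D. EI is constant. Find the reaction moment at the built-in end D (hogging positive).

Take the reaction at E as the redundant and release it; the primary structure is a cantilever fixed at D.
Downward deflection at the released point E due to the loads:
  point load 148 at a = 2.25: Pa²(3L − a)/(6EI) = 842.9/EI
Flexibility coefficient — unit upward force at E: δ_{EE} = L³/(3EI) = 9/EI.
The prop prevents deflection at E: R_E = δ_0/δ_{EE} = 842.9/9 = 93.66 kN.
Moment equilibrium about D: M_D = Σ(load moments about D) − R_E·L = 333 − 93.66×3 = 52.03 kN·m.

M_D = 52.03 kN·m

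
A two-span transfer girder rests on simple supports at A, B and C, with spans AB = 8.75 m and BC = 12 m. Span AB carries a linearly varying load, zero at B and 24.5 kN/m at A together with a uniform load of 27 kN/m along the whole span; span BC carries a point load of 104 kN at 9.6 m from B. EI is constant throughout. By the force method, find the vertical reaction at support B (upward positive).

Insert a hinge at B; M_B is the redundant, and each span becomes simply supported.
Rotations at B on the released spans (each span's end-slope, ×1/EI):
  span AB: triangular load, peak 24.5: 7w₀L³/(360EI) = 319.1/EI
  span AB: UDL 27: wL³/(24EI) = 753.7/EI
  span BC: point load 104 at a = 9.6: Pab(L + b)/(6LEI) = 479.2/EI
  relative rotation θ_0 = (1073 + 479.2)/EI = 1552/EI
A unit hogging moment at B produces rotation L₁/(3EI) + L₂/(3EI) = 6.917/EI.
Slope continuity at B: θ_0 = M_B·6.917/EI, so M_B = 1552/6.917 = 224.4 kN·m (hogging).
Span AB, ΣM about A with M_B applied at B: R_B^{AB}·8.75 = 1346 + 224.4, so R_B^{AB} = 179.5 kN and R_A = 343.4 − 179.5 = 163.9 kN.
Span BC, ΣM about C: R_B^{BC}·12 = 249.6 + 224.4, so R_B^{BC} = 39.5 kN and R_C = 104 − 39.5 = 64.5 kN.
R_B = 179.5 + 39.5 = 219 kN.

R_B = 219 kN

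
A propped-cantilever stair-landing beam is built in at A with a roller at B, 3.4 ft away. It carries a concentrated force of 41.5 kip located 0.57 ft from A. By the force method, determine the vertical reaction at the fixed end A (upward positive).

Take the reaction at B as the redundant and release it; the primary structure is a cantilever fixed at A.
Primary-structure tip deflection at B by superposition:
  point load 41.5 at a = 0.57: Pa²(3L − a)/(6EI) = 21.64/EI
Flexibility coefficient — unit upward force at B: δ_{BB} = L³/(3EI) = 13.1/EI.
Compatibility at B: δ_0 − R_B·δ_{BB} = 0, so R_B = 21.64/13.1 = 1.652 kip.
Vertical equilibrium: R_A = ΣP − R_B = 41.5 − 1.652 = 39.85 kip.

R_A = 39.85 kip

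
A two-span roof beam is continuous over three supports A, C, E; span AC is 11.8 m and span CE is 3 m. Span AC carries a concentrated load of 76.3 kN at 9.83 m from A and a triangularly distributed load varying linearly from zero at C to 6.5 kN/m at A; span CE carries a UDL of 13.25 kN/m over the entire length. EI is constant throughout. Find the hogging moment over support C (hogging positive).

Take M_C as the redundant. Released structure: two simple spans AC and CE with a hinge at C.
Discontinuity in slope at C on the released structure — sum the simple-span end rotations:
  span AC: point load 76.3 at a = 9.83: Pab(L + a)/(6LEI) = 451.4/EI
  span AC: triangular load, peak 6.5: 7w₀L³/(360EI) = 207.7/EI
  span CE: UDL 13.25: wL³/(24EI) = 14.91/EI
  relative rotation θ_0 = (659.1 + 14.91)/EI = 674/EI
A unit hogging moment at C produces rotation L₁/(3EI) + L₂/(3EI) = 4.933/EI.
Compatibility: M_C·(L₁+L₂)/(3EI) = θ_0, giving M_C = 136.6 kN·m (hogging).

M_C = 136.6 kN·m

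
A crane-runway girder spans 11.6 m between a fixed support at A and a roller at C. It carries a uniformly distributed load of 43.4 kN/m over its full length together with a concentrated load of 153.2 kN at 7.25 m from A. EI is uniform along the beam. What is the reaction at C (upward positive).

R_C = 259.9 kN

Take the reaction at C as the redundant and release it; the primary structure is a cantilever fixed at A.
Primary-structure tip deflection at C by superposition:
  UDL 43.4: wL⁴/(8EI) = 98227/EI
  point load 153.2 at a = 7.25: Pa²(3L − a)/(6EI) = 36975/EI
  δ_0 = 135202/EI
Tip deflection under a unit load at C: L³/(3EI) = 520.3/EI.
Compatibility at C: δ_0 − R_C·δ_{CC} = 0, so R_C = 135202/520.3 = 259.9 kN.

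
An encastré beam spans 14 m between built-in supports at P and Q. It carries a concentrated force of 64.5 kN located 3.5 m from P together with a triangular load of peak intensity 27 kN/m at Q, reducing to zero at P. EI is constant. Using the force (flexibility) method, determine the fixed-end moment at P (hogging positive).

M_P = 303.4 kN·m

Release both end moments; the primary structure is a simply-supported span PQ with redundants M_P and M_Q.
End rotations of the released simple span under the applied load (×1/EI):
  at P: point load 64.5 at a = 3.5: Pab(L + b)/(6LEI) = 691.4/EI
  at Q: point load 64.5 at a = 3.5: Pab(L + a)/(6LEI) = 493.8/EI
  at P: triangular load, peak 27: 7w₀L³/(360EI) = 1441/EI
  at Q: triangular load, peak 27: w₀L³/(45EI) = 1646/EI
  θ_P0 = 2132/EI,  θ_Q0 = 2140/EI
Flexibility coefficients: a unit moment at one end gives L/(3EI) there and L/(6EI) at the far end, so f₁₁ = f₂₂ = 4.667/EI and f₁₂ = f₂₁ = 2.333/EI.
Compatibility — zero rotation at each built-in end:
  4.667 M_P + 2.333 M_Q = 2132
  2.333 M_P + 4.667 M_Q = 2140
Solving the pair gives M_P = 303.4 kN·m and M_Q = 306.9 kN·m (hogging).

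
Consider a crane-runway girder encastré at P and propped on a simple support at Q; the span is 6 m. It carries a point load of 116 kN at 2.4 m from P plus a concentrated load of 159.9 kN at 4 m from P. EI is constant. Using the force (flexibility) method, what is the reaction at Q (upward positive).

Release the roller at Q. Primary structure: cantilever fixed at P.
Downward deflection at the released point Q due to the loads:
  point load 116 at a = 2.4: Pa²(3L − a)/(6EI) = 1737/EI
  point load 159.9 at a = 4: Pa²(3L − a)/(6EI) = 5970/EI
  δ_0 = 7707/EI
Tip deflection under a unit load at Q: L³/(3EI) = 72/EI.
The prop prevents deflection at Q: R_Q = δ_0/δ_{QQ} = 7707/72 = 107 kN.

R_Q = 107 kN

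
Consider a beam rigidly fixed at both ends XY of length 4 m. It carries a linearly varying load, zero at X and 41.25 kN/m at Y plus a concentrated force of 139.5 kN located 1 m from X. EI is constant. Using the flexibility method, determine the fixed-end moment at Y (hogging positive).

Take the two fixed-end moments M_X, M_Y as redundants; the released structure is the simple span XY.
Simple-span end rotations at X and Y under the given loads:
  at X: triangular load, peak 41.25: 7w₀L³/(360EI) = 51.33/EI
  at Y: triangular load, peak 41.25: w₀L³/(45EI) = 58.67/EI
  at X: point load 139.5 at a = 1: Pab(L + b)/(6LEI) = 122.1/EI
  at Y: point load 139.5 at a = 1: Pab(L + a)/(6LEI) = 87.19/EI
  θ_X0 = 173.4/EI,  θ_Y0 = 145.9/EI
Flexibility coefficients: a unit moment at one end gives L/(3EI) there and L/(6EI) at the far end, so f₁₁ = f₂₂ = 1.333/EI and f₁₂ = f₂₁ = 0.6667/EI.
Compatibility — zero rotation at each built-in end:
  1.333 M_X + 0.6667 M_Y = 173.4
  0.6667 M_X + 1.333 M_Y = 145.9
Solving the pair gives M_X = 100.5 kN·m and M_Y = 59.16 kN·m (hogging).

M_Y = 59.16 kN·m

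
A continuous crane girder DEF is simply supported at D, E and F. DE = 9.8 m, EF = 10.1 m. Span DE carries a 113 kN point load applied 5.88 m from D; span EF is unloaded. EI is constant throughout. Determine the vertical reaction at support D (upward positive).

R_D = 34.52 kN

Insert a hinge at E; M_E is the redundant, and each span becomes simply supported.
Discontinuity in slope at E on the released structure — sum the simple-span end rotations:
  span DE: point load 113 at a = 5.88: Pab(L + a)/(6LEI) = 694.6/EI
  relative rotation θ_0 = (694.6 + 0)/EI = 694.6/EI
A unit hogging moment at E produces rotation L₁/(3EI) + L₂/(3EI) = 6.633/EI.
Slope continuity at E: θ_0 = M_E·6.633/EI, so M_E = 694.6/6.633 = 104.7 kN·m (hogging).
Span DE, ΣM about D with M_E applied at E: R_E^{DE}·9.8 = 664.4 + 104.7, so R_E^{DE} = 78.48 kN and R_D = 113 − 78.48 = 34.52 kN.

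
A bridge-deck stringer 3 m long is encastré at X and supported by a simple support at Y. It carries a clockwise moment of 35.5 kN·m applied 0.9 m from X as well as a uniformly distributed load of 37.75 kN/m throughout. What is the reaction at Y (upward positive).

R_Y = 51.52 kN

Remove the prop at Y; the released (primary) structure is a cantilever built in at X.
Free-end deflection of the primary structure under the applied loading (downward +):
  clockwise couple 35.5 at a = 0.9: M₀a(2L − a)/(2EI) = 81.47/EI
  UDL 37.75: wL⁴/(8EI) = 382.2/EI
  δ_0 = 463.7/EI
Flexibility coefficient — unit upward force at Y: δ_{YY} = L³/(3EI) = 9/EI.
The prop prevents deflection at Y: R_Y = δ_0/δ_{YY} = 463.7/9 = 51.52 kN.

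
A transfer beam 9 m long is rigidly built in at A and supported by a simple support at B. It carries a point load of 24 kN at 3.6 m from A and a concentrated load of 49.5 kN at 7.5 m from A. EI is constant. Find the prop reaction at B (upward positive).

R_B = 42.23 kN

Choose R_B as the redundant. The primary structure is the cantilever fixed at A.
Downward deflection at the released point B due to the loads:
  point load 24 at a = 3.6: Pa²(3L − a)/(6EI) = 1213/EI
  point load 49.5 at a = 7.5: Pa²(3L − a)/(6EI) = 9049/EI
  δ_0 = 10262/EI
Flexibility coefficient — unit upward force at B: δ_{BB} = L³/(3EI) = 243/EI.
The prop prevents deflection at B: R_B = δ_0/δ_{BB} = 10262/243 = 42.23 kN.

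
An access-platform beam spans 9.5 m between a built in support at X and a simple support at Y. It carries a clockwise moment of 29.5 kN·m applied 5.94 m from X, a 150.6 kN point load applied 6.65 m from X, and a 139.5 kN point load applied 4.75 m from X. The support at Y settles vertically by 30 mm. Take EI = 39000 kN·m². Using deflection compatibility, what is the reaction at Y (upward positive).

Choose R_Y as the redundant. The primary structure is the cantilever fixed at X.
Deflection at Y on the released cantilever, summing each load's contribution:
  clockwise couple 29.5 at a = 5.94: M₀a(2L − a)/(2EI) = 1144/EI
  point load 150.6 at a = 6.65: Pa²(3L − a)/(6EI) = 24253/EI
  point load 139.5 at a = 4.75: Pa²(3L − a)/(6EI) = 12459/EI
  δ_0 = 37856/EI
Flexibility coefficient — unit upward force at Y: δ_{YY} = L³/(3EI) = 285.8/EI.
With EI = 39000 kN·m²: δ_0 = 0.97067 m and δ_{YY} = 0.007328 m/kN.
Compatibility — the beam at Y must follow the support down by 0.03 m: δ_0 − R_Y·δ_{YY} = 0.03, so R_Y = (0.97067 − 0.03)/0.007328 = 128.4 kN.

R_Y = 128.4 kN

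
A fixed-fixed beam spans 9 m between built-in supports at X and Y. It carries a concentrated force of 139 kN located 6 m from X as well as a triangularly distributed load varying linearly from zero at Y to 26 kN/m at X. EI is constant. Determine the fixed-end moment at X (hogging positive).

Release both end moments; the primary structure is a simply-supported span XY with redundants M_X and M_Y.
On the primary (simply-supported) span, the end slopes from the loading are:
  at X: point load 139 at a = 6: Pab(L + b)/(6LEI) = 556/EI
  at Y: point load 139 at a = 6: Pab(L + a)/(6LEI) = 695/EI
  at X: triangular load, peak 26: w₀L³/(45EI) = 421.2/EI
  at Y: triangular load, peak 26: 7w₀L³/(360EI) = 368.6/EI
  θ_X0 = 977.2/EI,  θ_Y0 = 1064/EI
Flexibility coefficients: a unit moment at one end gives L/(3EI) there and L/(6EI) at the far end, so f₁₁ = f₂₂ = 3/EI and f₁₂ = f₂₁ = 1.5/EI.
Compatibility — zero rotation at each built-in end:
  3 M_X + 1.5 M_Y = 977.2
  1.5 M_X + 3 M_Y = 1064
Solving the pair gives M_X = 198 kN·m and M_Y = 255.5 kN·m (hogging).

M_X = 198 kN·m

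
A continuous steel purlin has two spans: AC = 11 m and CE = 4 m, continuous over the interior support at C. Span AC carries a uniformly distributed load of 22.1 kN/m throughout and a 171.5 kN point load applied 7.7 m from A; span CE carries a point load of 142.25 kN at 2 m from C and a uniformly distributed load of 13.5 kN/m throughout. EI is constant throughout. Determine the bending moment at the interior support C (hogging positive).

Release continuity at C by inserting a hinge; the redundant is the internal moment M_C. The primary structure is two simply-supported spans AC and CE.
Discontinuity in slope at C on the released structure — sum the simple-span end rotations:
  span AC: UDL 22.1: wL³/(24EI) = 1226/EI
  span AC: point load 171.5 at a = 7.7: Pab(L + a)/(6LEI) = 1235/EI
  span CE: point load 142.25 at a = 2: Pab(L + b)/(6LEI) = 142.2/EI
  span CE: UDL 13.5: wL³/(24EI) = 36/EI
  relative rotation θ_0 = (2460 + 178.2)/EI = 2639/EI
A unit hogging moment at C produces rotation L₁/(3EI) + L₂/(3EI) = 5/EI.
Compatibility: M_C·(L₁+L₂)/(3EI) = θ_0, giving M_C = 527.7 kN·m (hogging).

M_C = 527.7 kN·m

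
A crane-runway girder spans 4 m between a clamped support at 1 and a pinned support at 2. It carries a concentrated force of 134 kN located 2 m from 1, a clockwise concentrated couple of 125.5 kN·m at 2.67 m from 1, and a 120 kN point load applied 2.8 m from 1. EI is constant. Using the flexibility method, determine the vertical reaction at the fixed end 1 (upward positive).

R_1 = 102.6 kN

Release the roller at 2. Primary structure: cantilever fixed at 1.
Downward deflection at the released point 2 due to the loads:
  point load 134 at a = 2: Pa²(3L − a)/(6EI) = 893.3/EI
  clockwise couple 125.5 at a = 2.67: M₀a(2L − a)/(2EI) = 893/EI
  point load 120 at a = 2.8: Pa²(3L − a)/(6EI) = 1443/EI
  δ_0 = 3229/EI
Flexibility coefficient — unit upward force at 2: δ_{22} = L³/(3EI) = 21.33/EI.
Compatibility at 2: δ_0 − R_2·δ_{22} = 0, so R_2 = 3229/21.33 = 151.4 kN.
Vertical equilibrium: R_1 = ΣP − R_2 = 254 − 151.4 = 102.6 kN.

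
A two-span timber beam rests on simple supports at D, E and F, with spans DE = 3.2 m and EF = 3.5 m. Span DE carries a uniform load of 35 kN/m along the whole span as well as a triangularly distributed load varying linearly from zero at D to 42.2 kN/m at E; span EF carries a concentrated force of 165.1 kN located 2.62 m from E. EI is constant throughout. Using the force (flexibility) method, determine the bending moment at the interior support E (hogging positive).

Insert a hinge at E; M_E is the redundant, and each span becomes simply supported.
End slopes at the hinge E, treating each span as simply supported:
  span DE: UDL 35: wL³/(24EI) = 47.79/EI
  span DE: triangular load, peak 42.2: w₀L³/(45EI) = 30.73/EI
  span EF: point load 165.1 at a = 2.62: Pab(L + b)/(6LEI) = 79.39/EI
  relative rotation θ_0 = (78.52 + 79.39)/EI = 157.9/EI
A unit hogging moment at E produces rotation L₁/(3EI) + L₂/(3EI) = 2.233/EI.
Compatibility: M_E·(L₁+L₂)/(3EI) = θ_0, giving M_E = 70.71 kN·m (hogging).

M_E = 70.71 kN·m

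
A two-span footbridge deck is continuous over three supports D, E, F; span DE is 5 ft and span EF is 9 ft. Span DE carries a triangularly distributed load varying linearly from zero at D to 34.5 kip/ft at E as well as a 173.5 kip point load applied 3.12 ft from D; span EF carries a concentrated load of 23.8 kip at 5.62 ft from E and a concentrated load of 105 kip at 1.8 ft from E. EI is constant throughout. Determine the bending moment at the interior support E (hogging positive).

M_E = 189.3 kip·ft

Insert a hinge at E; M_E is the redundant, and each span becomes simply supported.
Discontinuity in slope at E on the released structure — sum the simple-span end rotations:
  span DE: triangular load, peak 34.5: w₀L³/(45EI) = 95.83/EI
  span DE: point load 173.5 at a = 3.12: Pab(L + a)/(6LEI) = 275.5/EI
  span EF: point load 23.8 at a = 5.62: Pab(L + b)/(6LEI) = 103.6/EI
  span EF: point load 105 at a = 1.8: Pab(L + b)/(6LEI) = 408.2/EI
  relative rotation θ_0 = (371.3 + 511.9)/EI = 883.2/EI
A unit hogging moment at E produces rotation L₁/(3EI) + L₂/(3EI) = 4.667/EI.
Slope continuity at E: θ_0 = M_E·4.667/EI, so M_E = 883.2/4.667 = 189.3 kip·ft (hogging).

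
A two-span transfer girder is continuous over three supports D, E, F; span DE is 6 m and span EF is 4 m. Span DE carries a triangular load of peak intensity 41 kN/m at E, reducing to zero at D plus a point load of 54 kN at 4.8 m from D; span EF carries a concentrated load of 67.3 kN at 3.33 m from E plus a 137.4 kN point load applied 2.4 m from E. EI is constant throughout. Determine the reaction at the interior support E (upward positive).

R_E = 246.7 kN

Insert a hinge at E; M_E is the redundant, and each span becomes simply supported.
End slopes at the hinge E, treating each span as simply supported:
  span DE: triangular load, peak 41: w₀L³/(45EI) = 196.8/EI
  span DE: point load 54 at a = 4.8: Pab(L + a)/(6LEI) = 93.31/EI
  span EF: point load 67.3 at a = 3.33: Pab(L + b)/(6LEI) = 29.22/EI
  span EF: point load 137.4 at a = 2.4: Pab(L + b)/(6LEI) = 123.1/EI
  relative rotation θ_0 = (290.1 + 152.3)/EI = 442.4/EI
A unit hogging moment at E produces rotation L₁/(3EI) + L₂/(3EI) = 3.333/EI.
Slope continuity at E: θ_0 = M_E·3.333/EI, so M_E = 442.4/3.333 = 132.7 kN·m (hogging).
Span DE, ΣM about D with M_E applied at E: R_E^{DE}·6 = 751.2 + 132.7, so R_E^{DE} = 147.3 kN and R_D = 177 − 147.3 = 29.68 kN.
Span EF, ΣM about F: R_E^{EF}·4 = 264.9 + 132.7, so R_E^{EF} = 99.42 kN and R_F = 204.7 − 99.42 = 105.3 kN.
R_E = 147.3 + 99.42 = 246.7 kN.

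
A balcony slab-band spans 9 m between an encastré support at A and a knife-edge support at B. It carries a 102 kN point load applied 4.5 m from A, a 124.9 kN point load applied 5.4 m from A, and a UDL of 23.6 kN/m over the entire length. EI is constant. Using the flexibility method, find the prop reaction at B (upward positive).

R_B = 165.5 kN

Take the reaction at B as the redundant and release it; the primary structure is a cantilever fixed at A.
Primary-structure tip deflection at B by superposition:
  point load 102 at a = 4.5: Pa²(3L − a)/(6EI) = 7746/EI
  point load 124.9 at a = 5.4: Pa²(3L − a)/(6EI) = 13112/EI
  UDL 23.6: wL⁴/(8EI) = 19355/EI
  δ_0 = 40212/EI
Flexibility coefficient — unit upward force at B: δ_{BB} = L³/(3EI) = 243/EI.
Compatibility at B: δ_0 − R_B·δ_{BB} = 0, so R_B = 40212/243 = 165.5 kN.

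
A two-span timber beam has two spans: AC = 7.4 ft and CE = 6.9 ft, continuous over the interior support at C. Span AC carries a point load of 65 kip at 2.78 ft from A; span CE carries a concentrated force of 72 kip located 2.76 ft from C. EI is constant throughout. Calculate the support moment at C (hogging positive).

Take M_C as the redundant. Released structure: two simple spans AC and CE with a hinge at C.
End slopes at the hinge C, treating each span as simply supported:
  span AC: point load 65 at a = 2.78: Pab(L + a)/(6LEI) = 191.4/EI
  span CE: point load 72 at a = 2.76: Pab(L + b)/(6LEI) = 219.4/EI
  relative rotation θ_0 = (191.4 + 219.4)/EI = 410.8/EI
A unit hogging moment at C produces rotation L₁/(3EI) + L₂/(3EI) = 4.767/EI.
Slope continuity at C: θ_0 = M_C·4.767/EI, so M_C = 410.8/4.767 = 86.18 kip·ft (hogging).

M_C = 86.18 kip·ft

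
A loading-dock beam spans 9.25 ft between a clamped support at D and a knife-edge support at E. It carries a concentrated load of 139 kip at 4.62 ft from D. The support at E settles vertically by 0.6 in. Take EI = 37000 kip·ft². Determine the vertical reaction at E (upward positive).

Release the roller at E. Primary structure: cantilever fixed at D.
Downward deflection at the released point E due to the loads:
  point load 139 at a = 4.62: Pa²(3L − a)/(6EI) = 11437/EI
Flexibility coefficient — unit upward force at E: δ_{EE} = L³/(3EI) = 263.8/EI.
With EI = 37000 kip·ft²: δ_0 = 0.30912 ft and δ_{EE} = 0.00713 ft/kip.
Compatibility — the beam at E must follow the support down by 0.05 ft: δ_0 − R_E·δ_{EE} = 0.05, so R_E = (0.30912 − 0.05)/0.00713 = 36.34 kip.

R_E = 36.34 kip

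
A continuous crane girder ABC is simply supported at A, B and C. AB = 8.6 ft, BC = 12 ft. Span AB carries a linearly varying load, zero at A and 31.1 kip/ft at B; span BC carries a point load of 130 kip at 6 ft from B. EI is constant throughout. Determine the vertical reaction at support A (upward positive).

Take M_B as the redundant. Released structure: two simple spans AB and BC with a hinge at B.
Discontinuity in slope at B on the released structure — sum the simple-span end rotations:
  span AB: triangular load, peak 31.1: w₀L³/(45EI) = 439.6/EI
  span BC: point load 130 at a = 6: Pab(L + b)/(6LEI) = 1170/EI
  relative rotation θ_0 = (439.6 + 1170)/EI = 1610/EI
A unit hogging moment at B produces rotation L₁/(3EI) + L₂/(3EI) = 6.867/EI.
Slope continuity at B: θ_0 = M_B·6.867/EI, so M_B = 1610/6.867 = 234.4 kip·ft (hogging).
Span AB, ΣM about A with M_B applied at B: R_B^{AB}·8.6 = 766.7 + 234.4, so R_B^{AB} = 116.4 kip and R_A = 133.7 − 116.4 = 17.32 kip.

R_A = 17.32 kip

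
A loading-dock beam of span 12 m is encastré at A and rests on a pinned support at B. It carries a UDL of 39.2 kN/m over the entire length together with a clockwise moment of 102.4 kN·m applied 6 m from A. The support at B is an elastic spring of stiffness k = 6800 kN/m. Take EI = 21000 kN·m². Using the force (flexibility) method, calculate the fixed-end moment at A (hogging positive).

M_A = 704.7 kN·m

Remove the prop at B; the released (primary) structure is a cantilever built in at A.
Free-end deflection of the primary structure under the applied loading (downward +):
  UDL 39.2: wL⁴/(8EI) = 101606/EI
  clockwise couple 102.4 at a = 6: M₀a(2L − a)/(2EI) = 5530/EI
  δ_0 = 107136/EI
Flexibility coefficient — unit upward force at B: δ_{BB} = L³/(3EI) = 576/EI.
With EI = 21000 kN·m²: δ_0 = 5.1017 m and δ_{BB} = 0.027429 m/kN.
Compatibility — the spring shortens by R_B/k under the reaction it provides: δ_0 − R_B·δ_{BB} = R_B/k. With 1/k = 0.000147 m/kN, R_B = δ_0 / (δ_{BB} + 1/k) = 5.1017 / (0.027429 + 0.000147) = 185 kN.
Moment equilibrium about A: M_A = Σ(load moments about A) − R_B·L = 2925 − 185×12 = 704.7 kN·m.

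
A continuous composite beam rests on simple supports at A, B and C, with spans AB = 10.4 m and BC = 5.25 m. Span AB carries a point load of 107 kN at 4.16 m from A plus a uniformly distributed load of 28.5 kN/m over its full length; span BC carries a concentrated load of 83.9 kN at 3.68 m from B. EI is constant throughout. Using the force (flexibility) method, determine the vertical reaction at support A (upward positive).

R_A = 173.9 kN

Insert a hinge at B; M_B is the redundant, and each span becomes simply supported.
End slopes at the hinge B, treating each span as simply supported:
  span AB: point load 107 at a = 4.16: Pab(L + a)/(6LEI) = 648.1/EI
  span AB: UDL 28.5: wL³/(24EI) = 1336/EI
  span BC: point load 83.9 at a = 3.68: Pab(L + b)/(6LEI) = 105/EI
  relative rotation θ_0 = (1984 + 105)/EI = 2089/EI
A unit hogging moment at B produces rotation L₁/(3EI) + L₂/(3EI) = 5.217/EI.
Slope continuity at B: θ_0 = M_B·5.217/EI, so M_B = 2089/5.217 = 400.4 kN·m (hogging).
Span AB, ΣM about A with M_B applied at B: R_B^{AB}·10.4 = 1986 + 400.4, so R_B^{AB} = 229.5 kN and R_A = 403.4 − 229.5 = 173.9 kN.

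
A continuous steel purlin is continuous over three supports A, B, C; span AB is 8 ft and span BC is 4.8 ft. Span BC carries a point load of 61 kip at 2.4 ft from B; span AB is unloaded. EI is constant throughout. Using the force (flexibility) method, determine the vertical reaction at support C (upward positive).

R_C = 26.21 kip

Take M_B as the redundant. Released structure: two simple spans AB and BC with a hinge at B.
Rotations at B on the released spans (each span's end-slope, ×1/EI):
  span BC: point load 61 at a = 2.4: Pab(L + b)/(6LEI) = 87.84/EI
  relative rotation θ_0 = (0 + 87.84)/EI = 87.84/EI
A unit hogging moment at B produces rotation L₁/(3EI) + L₂/(3EI) = 4.267/EI.
Compatibility: M_B·(L₁+L₂)/(3EI) = θ_0, giving M_B = 20.59 kip·ft (hogging).
Span BC, ΣM about C: R_B^{BC}·4.8 = 146.4 + 20.59, so R_B^{BC} = 34.79 kip and R_C = 61 − 34.79 = 26.21 kip.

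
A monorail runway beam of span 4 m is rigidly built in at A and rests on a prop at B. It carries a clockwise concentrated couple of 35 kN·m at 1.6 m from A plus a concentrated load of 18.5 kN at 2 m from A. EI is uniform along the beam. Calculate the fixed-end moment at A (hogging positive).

Release the roller at B. Primary structure: cantilever fixed at A.
Deflection at B on the released cantilever, summing each load's contribution:
  clockwise couple 35 at a = 1.6: M₀a(2L − a)/(2EI) = 179.2/EI
  point load 18.5 at a = 2: Pa²(3L − a)/(6EI) = 123.3/EI
  δ_0 = 302.5/EI
Tip deflection under a unit load at B: L³/(3EI) = 21.33/EI.
Compatibility at B: δ_0 − R_B·δ_{BB} = 0, so R_B = 302.5/21.33 = 14.18 kN.
Moment equilibrium about A: M_A = Σ(load moments about A) − R_B·L = 72 − 14.18×4 = 15.28 kN·m.

M_A = 15.28 kN·m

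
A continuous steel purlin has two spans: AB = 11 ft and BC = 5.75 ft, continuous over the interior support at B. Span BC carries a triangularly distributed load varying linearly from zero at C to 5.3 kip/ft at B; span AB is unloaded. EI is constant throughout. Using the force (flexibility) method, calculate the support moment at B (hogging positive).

Release continuity at B by inserting a hinge; the redundant is the internal moment M_B. The primary structure is two simply-supported spans AB and BC.
End slopes at the hinge B, treating each span as simply supported:
  span BC: triangular load, peak 5.3: w₀L³/(45EI) = 22.39/EI
  relative rotation θ_0 = (0 + 22.39)/EI = 22.39/EI
A unit hogging moment at B produces rotation L₁/(3EI) + L₂/(3EI) = 5.583/EI.
Compatibility: M_B·(L₁+L₂)/(3EI) = θ_0, giving M_B = 4.01 kip·ft (hogging).

M_B = 4.01 kip·ft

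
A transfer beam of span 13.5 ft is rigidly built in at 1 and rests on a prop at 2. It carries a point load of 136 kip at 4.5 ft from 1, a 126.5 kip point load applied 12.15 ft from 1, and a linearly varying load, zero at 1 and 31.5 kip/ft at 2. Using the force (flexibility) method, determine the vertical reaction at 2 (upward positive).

Take the reaction at 2 as the redundant and release it; the primary structure is a cantilever fixed at 1.
Deflection at 2 on the released cantilever, summing each load's contribution:
  point load 136 at a = 4.5: Pa²(3L − a)/(6EI) = 16524/EI
  point load 126.5 at a = 12.15: Pa²(3L − a)/(6EI) = 88236/EI
  triangular load, peak 31.5 at the free end: 11w₀L⁴/(120EI) = 95908/EI
  δ_0 = 200668/EI
Tip deflection under a unit load at 2: L³/(3EI) = 820.1/EI.
The prop prevents deflection at 2: R_2 = δ_0/δ_{22} = 200668/820.1 = 244.7 kip.

R_2 = 244.7 kip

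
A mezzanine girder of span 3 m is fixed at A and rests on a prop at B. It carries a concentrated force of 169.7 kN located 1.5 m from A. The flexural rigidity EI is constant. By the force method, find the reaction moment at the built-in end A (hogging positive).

Choose R_B as the redundant. The primary structure is the cantilever fixed at A.
Primary-structure tip deflection at B by superposition:
  point load 169.7 at a = 1.5: Pa²(3L − a)/(6EI) = 477.3/EI
Tip deflection under a unit load at B: L³/(3EI) = 9/EI.
Compatibility at B: δ_0 − R_B·δ_{BB} = 0, so R_B = 477.3/9 = 53.03 kN.
Moment equilibrium about A: M_A = Σ(load moments about A) − R_B·L = 254.6 − 53.03×3 = 95.46 kN·m.

M_A = 95.46 kN·m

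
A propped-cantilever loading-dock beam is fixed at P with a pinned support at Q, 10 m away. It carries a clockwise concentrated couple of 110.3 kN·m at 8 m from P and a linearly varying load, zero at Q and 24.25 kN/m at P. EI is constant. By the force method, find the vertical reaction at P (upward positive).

Release the roller at Q. Primary structure: cantilever fixed at P.
Primary-structure tip deflection at Q by superposition:
  clockwise couple 110.3 at a = 8: M₀a(2L − a)/(2EI) = 5294/EI
  triangular load, peak 24.25 at the fixed end: w₀L⁴/(30EI) = 8083/EI
  δ_0 = 13378/EI
Tip deflection under a unit load at Q: L³/(3EI) = 333.3/EI.
The prop prevents deflection at Q: R_Q = δ_0/δ_{QQ} = 13378/333.3 = 40.13 kN.
Vertical equilibrium: R_P = ΣP − R_Q = 121.2 − 40.13 = 81.12 kN.

R_P = 81.12 kN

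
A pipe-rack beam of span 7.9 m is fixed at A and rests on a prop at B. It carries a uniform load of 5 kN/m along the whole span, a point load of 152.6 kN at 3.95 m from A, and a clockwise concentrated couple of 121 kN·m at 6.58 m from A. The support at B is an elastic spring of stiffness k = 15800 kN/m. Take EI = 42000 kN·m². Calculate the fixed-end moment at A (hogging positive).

M_A = 220.3 kN·m

Remove the prop at B; the released (primary) structure is a cantilever built in at A.
Free-end deflection of the primary structure under the applied loading (downward +):
  UDL 5: wL⁴/(8EI) = 2434/EI
  point load 152.6 at a = 3.95: Pa²(3L − a)/(6EI) = 7837/EI
  clockwise couple 121 at a = 6.58: M₀a(2L − a)/(2EI) = 3670/EI
  δ_0 = 13942/EI
Flexibility coefficient — unit upward force at B: δ_{BB} = L³/(3EI) = 164.3/EI.
With EI = 42000 kN·m²: δ_0 = 0.33195 m and δ_{BB} = 0.003913 m/kN.
Compatibility — the spring shortens by R_B/k under the reaction it provides: δ_0 − R_B·δ_{BB} = R_B/k. With 1/k = 0.000063 m/kN, R_B = δ_0 / (δ_{BB} + 1/k) = 0.33195 / (0.003913 + 0.000063) = 83.48 kN.
Moment equilibrium about A: M_A = Σ(load moments about A) − R_B·L = 879.8 − 83.48×7.9 = 220.3 kN·m.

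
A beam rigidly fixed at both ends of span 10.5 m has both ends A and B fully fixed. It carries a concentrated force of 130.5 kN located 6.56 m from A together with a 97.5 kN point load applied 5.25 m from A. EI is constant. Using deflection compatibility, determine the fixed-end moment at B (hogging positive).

Release both end moments; the primary structure is a simply-supported span AB with redundants M_A and M_B.
Simple-span end rotations at A and B under the given loads:
  at A: point load 130.5 at a = 6.56: Pab(L + b)/(6LEI) = 773.1/EI
  at B: point load 130.5 at a = 6.56: Pab(L + a)/(6LEI) = 913.4/EI
  at A: point load 97.5 at a = 5.25: Pab(L + b)/(6LEI) = 671.8/EI
  at B: point load 97.5 at a = 5.25: Pab(L + a)/(6LEI) = 671.8/EI
  θ_A0 = 1445/EI,  θ_B0 = 1585/EI
Flexibility coefficients: a unit moment at one end gives L/(3EI) there and L/(6EI) at the far end, so f₁₁ = f₂₂ = 3.5/EI and f₁₂ = f₂₁ = 1.75/EI.
Compatibility — zero rotation at each built-in end:
  3.5 M_A + 1.75 M_B = 1445
  1.75 M_A + 3.5 M_B = 1585
Solving the pair gives M_A = 248.5 kN·m and M_B = 328.7 kN·m (hogging).

M_B = 328.7 kN·m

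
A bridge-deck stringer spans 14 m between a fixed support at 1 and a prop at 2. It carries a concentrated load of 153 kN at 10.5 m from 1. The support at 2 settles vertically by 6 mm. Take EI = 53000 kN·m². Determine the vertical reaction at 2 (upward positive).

R_2 = 96.47 kN

Remove the prop at 2; the released (primary) structure is a cantilever built in at 1.
Primary-structure tip deflection at 2 by superposition:
  point load 153 at a = 10.5: Pa²(3L − a)/(6EI) = 88558/EI
Flexibility coefficient — unit upward force at 2: δ_{22} = L³/(3EI) = 914.7/EI.
With EI = 53000 kN·m²: δ_0 = 1.6709 m and δ_{22} = 0.017258 m/kN.
Compatibility — the beam at 2 must follow the support down by 0.006 m: δ_0 − R_2·δ_{22} = 0.006, so R_2 = (1.6709 − 0.006)/0.017258 = 96.47 kN.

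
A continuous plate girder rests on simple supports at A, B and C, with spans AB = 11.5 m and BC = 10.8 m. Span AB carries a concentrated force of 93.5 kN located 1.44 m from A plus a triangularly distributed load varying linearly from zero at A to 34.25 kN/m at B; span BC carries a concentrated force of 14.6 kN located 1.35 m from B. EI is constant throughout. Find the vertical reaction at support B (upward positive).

R_B = 191.3 kN

Take M_B as the redundant. Released structure: two simple spans AB and BC with a hinge at B.
Discontinuity in slope at B on the released structure — sum the simple-span end rotations:
  span AB: point load 93.5 at a = 1.44: Pab(L + a)/(6LEI) = 254/EI
  span AB: triangular load, peak 34.25: w₀L³/(45EI) = 1158/EI
  span BC: point load 14.6 at a = 1.35: Pab(L + b)/(6LEI) = 58.21/EI
  relative rotation θ_0 = (1412 + 58.21)/EI = 1470/EI
A unit hogging moment at B produces rotation L₁/(3EI) + L₂/(3EI) = 7.433/EI.
Compatibility: M_B·(L₁+L₂)/(3EI) = θ_0, giving M_B = 197.7 kN·m (hogging).
Span AB, ΣM about A with M_B applied at B: R_B^{AB}·11.5 = 1644 + 197.7, so R_B^{AB} = 160.2 kN and R_A = 290.4 − 160.2 = 130.2 kN.
Span BC, ΣM about C: R_B^{BC}·10.8 = 138 + 197.7, so R_B^{BC} = 31.08 kN and R_C = 14.6 − 31.08 = -16.48 kN.
R_B = 160.2 + 31.08 = 191.3 kN.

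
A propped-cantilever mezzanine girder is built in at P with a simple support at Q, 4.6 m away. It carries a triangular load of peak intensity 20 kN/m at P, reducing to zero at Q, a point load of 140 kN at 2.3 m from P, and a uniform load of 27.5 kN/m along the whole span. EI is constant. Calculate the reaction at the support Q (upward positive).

Take the reaction at Q as the redundant and release it; the primary structure is a cantilever fixed at P.
Primary-structure tip deflection at Q by superposition:
  triangular load, peak 20 at the fixed end: w₀L⁴/(30EI) = 298.5/EI
  point load 140 at a = 2.3: Pa²(3L − a)/(6EI) = 1419/EI
  UDL 27.5: wL⁴/(8EI) = 1539/EI
  δ_0 = 3257/EI
Flexibility coefficient — unit upward force at Q: δ_{QQ} = L³/(3EI) = 32.45/EI.
Compatibility at Q: δ_0 − R_Q·δ_{QQ} = 0, so R_Q = 3257/32.45 = 100.4 kN.

R_Q = 100.4 kN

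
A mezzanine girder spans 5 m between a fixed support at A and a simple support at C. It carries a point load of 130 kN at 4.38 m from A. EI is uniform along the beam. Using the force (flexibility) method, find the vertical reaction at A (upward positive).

R_A = 24.06 kN

Take the reaction at C as the redundant and release it; the primary structure is a cantilever fixed at A.
Downward deflection at the released point C due to the loads:
  point load 130 at a = 4.38: Pa²(3L − a)/(6EI) = 4414/EI
Flexibility coefficient — unit upward force at C: δ_{CC} = L³/(3EI) = 41.67/EI.
Compatibility at C: δ_0 − R_C·δ_{CC} = 0, so R_C = 4414/41.67 = 105.9 kN.
Vertical equilibrium: R_A = ΣP − R_C = 130 − 105.9 = 24.06 kN.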